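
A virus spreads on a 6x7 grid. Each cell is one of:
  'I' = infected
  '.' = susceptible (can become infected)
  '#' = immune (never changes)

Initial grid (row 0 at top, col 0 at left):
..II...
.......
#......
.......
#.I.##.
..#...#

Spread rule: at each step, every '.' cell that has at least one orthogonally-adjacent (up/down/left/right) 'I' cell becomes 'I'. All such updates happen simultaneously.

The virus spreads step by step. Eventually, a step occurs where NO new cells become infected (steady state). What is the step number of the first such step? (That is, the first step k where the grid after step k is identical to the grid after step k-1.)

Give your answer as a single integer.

Answer: 7

Derivation:
Step 0 (initial): 3 infected
Step 1: +7 new -> 10 infected
Step 2: +10 new -> 20 infected
Step 3: +9 new -> 29 infected
Step 4: +4 new -> 33 infected
Step 5: +2 new -> 35 infected
Step 6: +1 new -> 36 infected
Step 7: +0 new -> 36 infected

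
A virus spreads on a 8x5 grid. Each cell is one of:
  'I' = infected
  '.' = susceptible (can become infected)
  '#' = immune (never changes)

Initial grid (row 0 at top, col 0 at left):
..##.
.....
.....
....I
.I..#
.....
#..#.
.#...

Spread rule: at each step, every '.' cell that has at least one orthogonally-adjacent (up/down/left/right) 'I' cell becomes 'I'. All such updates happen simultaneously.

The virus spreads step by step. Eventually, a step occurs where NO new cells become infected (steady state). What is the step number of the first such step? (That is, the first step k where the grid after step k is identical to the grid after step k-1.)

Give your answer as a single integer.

Answer: 7

Derivation:
Step 0 (initial): 2 infected
Step 1: +6 new -> 8 infected
Step 2: +9 new -> 17 infected
Step 3: +7 new -> 24 infected
Step 4: +5 new -> 29 infected
Step 5: +3 new -> 32 infected
Step 6: +1 new -> 33 infected
Step 7: +0 new -> 33 infected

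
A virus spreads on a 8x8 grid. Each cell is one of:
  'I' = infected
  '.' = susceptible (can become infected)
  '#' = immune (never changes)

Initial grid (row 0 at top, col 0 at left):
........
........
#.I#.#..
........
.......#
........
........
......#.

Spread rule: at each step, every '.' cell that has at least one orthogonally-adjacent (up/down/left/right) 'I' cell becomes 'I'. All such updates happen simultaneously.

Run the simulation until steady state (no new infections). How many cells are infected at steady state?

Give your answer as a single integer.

Step 0 (initial): 1 infected
Step 1: +3 new -> 4 infected
Step 2: +6 new -> 10 infected
Step 3: +9 new -> 19 infected
Step 4: +10 new -> 29 infected
Step 5: +9 new -> 38 infected
Step 6: +10 new -> 48 infected
Step 7: +6 new -> 54 infected
Step 8: +3 new -> 57 infected
Step 9: +1 new -> 58 infected
Step 10: +1 new -> 59 infected
Step 11: +0 new -> 59 infected

Answer: 59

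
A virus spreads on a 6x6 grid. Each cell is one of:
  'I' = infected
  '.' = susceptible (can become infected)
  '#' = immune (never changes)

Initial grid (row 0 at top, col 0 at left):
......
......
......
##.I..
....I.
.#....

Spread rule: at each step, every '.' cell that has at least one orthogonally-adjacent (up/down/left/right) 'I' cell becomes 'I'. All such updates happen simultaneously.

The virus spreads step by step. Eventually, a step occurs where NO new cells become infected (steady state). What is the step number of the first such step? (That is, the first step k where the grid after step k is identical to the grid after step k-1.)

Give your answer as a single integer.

Answer: 7

Derivation:
Step 0 (initial): 2 infected
Step 1: +6 new -> 8 infected
Step 2: +7 new -> 15 infected
Step 3: +7 new -> 22 infected
Step 4: +6 new -> 28 infected
Step 5: +4 new -> 32 infected
Step 6: +1 new -> 33 infected
Step 7: +0 new -> 33 infected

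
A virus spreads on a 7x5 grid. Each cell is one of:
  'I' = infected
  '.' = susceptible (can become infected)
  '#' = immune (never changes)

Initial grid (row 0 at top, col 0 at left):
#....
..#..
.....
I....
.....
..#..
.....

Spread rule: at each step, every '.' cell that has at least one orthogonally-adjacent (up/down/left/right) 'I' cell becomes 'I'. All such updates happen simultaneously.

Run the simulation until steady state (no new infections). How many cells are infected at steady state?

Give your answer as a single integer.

Step 0 (initial): 1 infected
Step 1: +3 new -> 4 infected
Step 2: +5 new -> 9 infected
Step 3: +6 new -> 15 infected
Step 4: +5 new -> 20 infected
Step 5: +6 new -> 26 infected
Step 6: +4 new -> 30 infected
Step 7: +2 new -> 32 infected
Step 8: +0 new -> 32 infected

Answer: 32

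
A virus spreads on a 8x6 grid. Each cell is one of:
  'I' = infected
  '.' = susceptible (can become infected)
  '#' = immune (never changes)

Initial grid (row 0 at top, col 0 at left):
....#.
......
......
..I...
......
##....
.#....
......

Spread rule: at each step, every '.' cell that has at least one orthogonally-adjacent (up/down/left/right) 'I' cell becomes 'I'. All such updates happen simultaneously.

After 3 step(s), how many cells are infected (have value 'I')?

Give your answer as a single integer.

Step 0 (initial): 1 infected
Step 1: +4 new -> 5 infected
Step 2: +8 new -> 13 infected
Step 3: +10 new -> 23 infected

Answer: 23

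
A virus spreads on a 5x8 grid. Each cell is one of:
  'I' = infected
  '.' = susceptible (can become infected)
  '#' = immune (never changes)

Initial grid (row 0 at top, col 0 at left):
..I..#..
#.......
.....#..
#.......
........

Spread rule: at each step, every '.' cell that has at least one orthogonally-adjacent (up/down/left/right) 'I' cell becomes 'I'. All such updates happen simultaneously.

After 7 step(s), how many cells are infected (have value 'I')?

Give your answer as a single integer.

Step 0 (initial): 1 infected
Step 1: +3 new -> 4 infected
Step 2: +5 new -> 9 infected
Step 3: +4 new -> 13 infected
Step 4: +6 new -> 19 infected
Step 5: +4 new -> 23 infected
Step 6: +6 new -> 29 infected
Step 7: +4 new -> 33 infected

Answer: 33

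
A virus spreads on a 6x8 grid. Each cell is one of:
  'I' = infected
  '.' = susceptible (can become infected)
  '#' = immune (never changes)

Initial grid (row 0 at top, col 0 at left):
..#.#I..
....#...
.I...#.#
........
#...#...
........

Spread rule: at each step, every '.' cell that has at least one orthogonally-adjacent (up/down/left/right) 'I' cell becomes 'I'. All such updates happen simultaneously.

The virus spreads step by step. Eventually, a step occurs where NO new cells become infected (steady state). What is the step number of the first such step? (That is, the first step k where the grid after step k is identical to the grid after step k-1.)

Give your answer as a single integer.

Step 0 (initial): 2 infected
Step 1: +6 new -> 8 infected
Step 2: +9 new -> 17 infected
Step 3: +8 new -> 25 infected
Step 4: +6 new -> 31 infected
Step 5: +4 new -> 35 infected
Step 6: +4 new -> 39 infected
Step 7: +2 new -> 41 infected
Step 8: +0 new -> 41 infected

Answer: 8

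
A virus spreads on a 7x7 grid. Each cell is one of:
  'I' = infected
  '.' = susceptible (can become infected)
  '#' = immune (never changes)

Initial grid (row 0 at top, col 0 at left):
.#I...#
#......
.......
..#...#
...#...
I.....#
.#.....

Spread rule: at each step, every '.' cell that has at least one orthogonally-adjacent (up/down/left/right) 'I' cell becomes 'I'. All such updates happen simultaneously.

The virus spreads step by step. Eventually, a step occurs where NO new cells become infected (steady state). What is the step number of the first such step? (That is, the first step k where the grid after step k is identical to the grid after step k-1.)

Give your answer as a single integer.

Answer: 8

Derivation:
Step 0 (initial): 2 infected
Step 1: +5 new -> 7 infected
Step 2: +7 new -> 14 infected
Step 3: +9 new -> 23 infected
Step 4: +5 new -> 28 infected
Step 5: +6 new -> 34 infected
Step 6: +4 new -> 38 infected
Step 7: +2 new -> 40 infected
Step 8: +0 new -> 40 infected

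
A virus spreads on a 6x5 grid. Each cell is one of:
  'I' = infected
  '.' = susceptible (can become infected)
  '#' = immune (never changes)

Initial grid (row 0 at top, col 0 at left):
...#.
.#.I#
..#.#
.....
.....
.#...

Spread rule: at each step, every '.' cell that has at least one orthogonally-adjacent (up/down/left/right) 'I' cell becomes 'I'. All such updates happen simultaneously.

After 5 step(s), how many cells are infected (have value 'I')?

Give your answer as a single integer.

Step 0 (initial): 1 infected
Step 1: +2 new -> 3 infected
Step 2: +2 new -> 5 infected
Step 3: +4 new -> 9 infected
Step 4: +5 new -> 14 infected
Step 5: +6 new -> 20 infected

Answer: 20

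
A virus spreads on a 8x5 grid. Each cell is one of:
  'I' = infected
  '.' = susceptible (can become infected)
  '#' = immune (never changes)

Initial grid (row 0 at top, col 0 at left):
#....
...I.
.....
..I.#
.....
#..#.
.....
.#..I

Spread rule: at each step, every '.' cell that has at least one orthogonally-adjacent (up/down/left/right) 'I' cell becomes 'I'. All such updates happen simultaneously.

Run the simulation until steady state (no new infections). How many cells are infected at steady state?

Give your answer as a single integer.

Answer: 35

Derivation:
Step 0 (initial): 3 infected
Step 1: +10 new -> 13 infected
Step 2: +12 new -> 25 infected
Step 3: +7 new -> 32 infected
Step 4: +1 new -> 33 infected
Step 5: +1 new -> 34 infected
Step 6: +1 new -> 35 infected
Step 7: +0 new -> 35 infected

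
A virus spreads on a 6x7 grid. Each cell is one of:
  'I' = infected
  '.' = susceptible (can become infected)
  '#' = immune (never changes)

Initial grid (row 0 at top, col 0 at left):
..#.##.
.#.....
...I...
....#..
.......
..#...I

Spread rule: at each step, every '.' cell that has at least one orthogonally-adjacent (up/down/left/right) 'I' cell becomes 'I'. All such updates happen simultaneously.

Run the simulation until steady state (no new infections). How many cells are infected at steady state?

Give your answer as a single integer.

Step 0 (initial): 2 infected
Step 1: +6 new -> 8 infected
Step 2: +10 new -> 18 infected
Step 3: +8 new -> 26 infected
Step 4: +4 new -> 30 infected
Step 5: +4 new -> 34 infected
Step 6: +2 new -> 36 infected
Step 7: +0 new -> 36 infected

Answer: 36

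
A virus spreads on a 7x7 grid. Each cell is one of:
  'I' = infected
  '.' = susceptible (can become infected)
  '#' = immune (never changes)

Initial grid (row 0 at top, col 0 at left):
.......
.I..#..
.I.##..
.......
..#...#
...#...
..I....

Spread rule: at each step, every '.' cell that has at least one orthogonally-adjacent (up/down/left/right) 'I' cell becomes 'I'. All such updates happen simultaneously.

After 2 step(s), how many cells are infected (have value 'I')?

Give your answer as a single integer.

Step 0 (initial): 3 infected
Step 1: +9 new -> 12 infected
Step 2: +9 new -> 21 infected

Answer: 21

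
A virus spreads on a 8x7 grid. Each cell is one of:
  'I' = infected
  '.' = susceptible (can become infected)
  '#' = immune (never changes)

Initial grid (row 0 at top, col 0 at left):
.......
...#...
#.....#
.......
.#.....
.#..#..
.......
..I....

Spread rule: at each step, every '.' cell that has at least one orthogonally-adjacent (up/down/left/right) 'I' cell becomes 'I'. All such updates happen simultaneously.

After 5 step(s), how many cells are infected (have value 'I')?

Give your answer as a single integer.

Step 0 (initial): 1 infected
Step 1: +3 new -> 4 infected
Step 2: +5 new -> 9 infected
Step 3: +5 new -> 14 infected
Step 4: +5 new -> 19 infected
Step 5: +7 new -> 26 infected

Answer: 26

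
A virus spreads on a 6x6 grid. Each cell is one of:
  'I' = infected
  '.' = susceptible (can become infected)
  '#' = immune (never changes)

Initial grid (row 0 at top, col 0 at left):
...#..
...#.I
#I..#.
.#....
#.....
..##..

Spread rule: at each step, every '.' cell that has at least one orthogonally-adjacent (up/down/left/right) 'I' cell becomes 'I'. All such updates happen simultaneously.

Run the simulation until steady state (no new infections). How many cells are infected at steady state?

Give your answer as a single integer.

Step 0 (initial): 2 infected
Step 1: +5 new -> 7 infected
Step 2: +7 new -> 14 infected
Step 3: +6 new -> 20 infected
Step 4: +4 new -> 24 infected
Step 5: +2 new -> 26 infected
Step 6: +1 new -> 27 infected
Step 7: +0 new -> 27 infected

Answer: 27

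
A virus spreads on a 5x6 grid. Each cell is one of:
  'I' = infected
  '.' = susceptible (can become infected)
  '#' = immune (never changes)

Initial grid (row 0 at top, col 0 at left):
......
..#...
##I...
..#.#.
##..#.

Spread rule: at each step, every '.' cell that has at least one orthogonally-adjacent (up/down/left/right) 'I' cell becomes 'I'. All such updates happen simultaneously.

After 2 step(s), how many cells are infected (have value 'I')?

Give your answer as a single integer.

Answer: 5

Derivation:
Step 0 (initial): 1 infected
Step 1: +1 new -> 2 infected
Step 2: +3 new -> 5 infected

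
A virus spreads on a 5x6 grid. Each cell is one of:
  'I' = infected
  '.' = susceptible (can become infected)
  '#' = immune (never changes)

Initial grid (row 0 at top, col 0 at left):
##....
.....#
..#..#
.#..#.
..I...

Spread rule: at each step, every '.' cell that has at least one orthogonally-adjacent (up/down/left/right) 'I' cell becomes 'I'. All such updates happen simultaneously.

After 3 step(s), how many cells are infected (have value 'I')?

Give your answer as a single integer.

Step 0 (initial): 1 infected
Step 1: +3 new -> 4 infected
Step 2: +3 new -> 7 infected
Step 3: +3 new -> 10 infected

Answer: 10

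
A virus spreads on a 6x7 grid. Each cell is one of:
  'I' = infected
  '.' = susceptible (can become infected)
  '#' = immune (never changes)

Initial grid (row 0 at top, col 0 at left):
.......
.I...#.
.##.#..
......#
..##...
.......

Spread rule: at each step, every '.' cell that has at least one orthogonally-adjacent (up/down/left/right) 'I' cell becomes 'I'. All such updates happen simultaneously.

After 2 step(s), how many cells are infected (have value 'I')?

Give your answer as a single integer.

Step 0 (initial): 1 infected
Step 1: +3 new -> 4 infected
Step 2: +4 new -> 8 infected

Answer: 8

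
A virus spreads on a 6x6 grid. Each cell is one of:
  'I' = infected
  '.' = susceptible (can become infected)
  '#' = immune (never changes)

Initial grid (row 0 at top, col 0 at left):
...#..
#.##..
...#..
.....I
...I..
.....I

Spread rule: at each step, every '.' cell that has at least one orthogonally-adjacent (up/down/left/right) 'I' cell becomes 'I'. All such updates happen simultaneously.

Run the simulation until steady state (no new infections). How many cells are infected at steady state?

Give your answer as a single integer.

Answer: 31

Derivation:
Step 0 (initial): 3 infected
Step 1: +8 new -> 11 infected
Step 2: +5 new -> 16 infected
Step 3: +6 new -> 22 infected
Step 4: +4 new -> 26 infected
Step 5: +2 new -> 28 infected
Step 6: +1 new -> 29 infected
Step 7: +2 new -> 31 infected
Step 8: +0 new -> 31 infected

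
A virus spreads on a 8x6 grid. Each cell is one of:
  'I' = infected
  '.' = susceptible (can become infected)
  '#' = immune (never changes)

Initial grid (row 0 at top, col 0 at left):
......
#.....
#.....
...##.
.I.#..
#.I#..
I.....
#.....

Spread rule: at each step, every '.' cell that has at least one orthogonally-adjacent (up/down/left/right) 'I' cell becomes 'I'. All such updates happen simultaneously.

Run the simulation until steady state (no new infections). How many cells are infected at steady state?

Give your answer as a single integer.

Answer: 40

Derivation:
Step 0 (initial): 3 infected
Step 1: +6 new -> 9 infected
Step 2: +6 new -> 15 infected
Step 3: +4 new -> 19 infected
Step 4: +6 new -> 25 infected
Step 5: +7 new -> 32 infected
Step 6: +4 new -> 36 infected
Step 7: +3 new -> 39 infected
Step 8: +1 new -> 40 infected
Step 9: +0 new -> 40 infected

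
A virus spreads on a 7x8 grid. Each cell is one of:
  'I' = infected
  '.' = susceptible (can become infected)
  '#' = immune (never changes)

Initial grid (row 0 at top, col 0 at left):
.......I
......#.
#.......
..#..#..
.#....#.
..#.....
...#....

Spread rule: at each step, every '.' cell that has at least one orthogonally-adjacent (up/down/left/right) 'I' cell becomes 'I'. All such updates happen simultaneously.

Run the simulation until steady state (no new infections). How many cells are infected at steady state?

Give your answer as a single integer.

Answer: 48

Derivation:
Step 0 (initial): 1 infected
Step 1: +2 new -> 3 infected
Step 2: +2 new -> 5 infected
Step 3: +4 new -> 9 infected
Step 4: +5 new -> 14 infected
Step 5: +4 new -> 18 infected
Step 6: +6 new -> 24 infected
Step 7: +7 new -> 31 infected
Step 8: +6 new -> 37 infected
Step 9: +4 new -> 41 infected
Step 10: +1 new -> 42 infected
Step 11: +1 new -> 43 infected
Step 12: +1 new -> 44 infected
Step 13: +2 new -> 46 infected
Step 14: +1 new -> 47 infected
Step 15: +1 new -> 48 infected
Step 16: +0 new -> 48 infected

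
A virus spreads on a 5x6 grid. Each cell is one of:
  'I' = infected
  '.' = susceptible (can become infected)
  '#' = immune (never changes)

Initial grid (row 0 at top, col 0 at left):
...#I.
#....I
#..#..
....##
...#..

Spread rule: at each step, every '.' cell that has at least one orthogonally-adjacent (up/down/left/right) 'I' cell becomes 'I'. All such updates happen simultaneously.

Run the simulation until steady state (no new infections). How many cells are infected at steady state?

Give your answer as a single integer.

Answer: 21

Derivation:
Step 0 (initial): 2 infected
Step 1: +3 new -> 5 infected
Step 2: +2 new -> 7 infected
Step 3: +1 new -> 8 infected
Step 4: +3 new -> 11 infected
Step 5: +3 new -> 14 infected
Step 6: +4 new -> 18 infected
Step 7: +2 new -> 20 infected
Step 8: +1 new -> 21 infected
Step 9: +0 new -> 21 infected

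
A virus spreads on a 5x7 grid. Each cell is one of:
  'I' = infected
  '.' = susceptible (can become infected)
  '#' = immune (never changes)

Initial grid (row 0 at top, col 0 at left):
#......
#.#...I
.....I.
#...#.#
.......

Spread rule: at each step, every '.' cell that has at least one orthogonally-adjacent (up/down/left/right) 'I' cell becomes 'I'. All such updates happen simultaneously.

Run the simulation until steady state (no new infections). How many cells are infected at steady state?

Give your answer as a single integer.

Step 0 (initial): 2 infected
Step 1: +5 new -> 7 infected
Step 2: +4 new -> 11 infected
Step 3: +6 new -> 17 infected
Step 4: +4 new -> 21 infected
Step 5: +5 new -> 26 infected
Step 6: +2 new -> 28 infected
Step 7: +1 new -> 29 infected
Step 8: +0 new -> 29 infected

Answer: 29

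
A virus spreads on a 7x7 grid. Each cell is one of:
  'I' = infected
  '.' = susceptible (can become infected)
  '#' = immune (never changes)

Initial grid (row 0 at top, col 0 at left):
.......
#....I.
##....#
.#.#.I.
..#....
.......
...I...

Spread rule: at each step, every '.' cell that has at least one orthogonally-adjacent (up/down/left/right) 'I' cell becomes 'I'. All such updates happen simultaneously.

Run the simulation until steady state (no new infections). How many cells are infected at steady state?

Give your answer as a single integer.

Step 0 (initial): 3 infected
Step 1: +10 new -> 13 infected
Step 2: +12 new -> 25 infected
Step 3: +7 new -> 32 infected
Step 4: +5 new -> 37 infected
Step 5: +3 new -> 40 infected
Step 6: +2 new -> 42 infected
Step 7: +0 new -> 42 infected

Answer: 42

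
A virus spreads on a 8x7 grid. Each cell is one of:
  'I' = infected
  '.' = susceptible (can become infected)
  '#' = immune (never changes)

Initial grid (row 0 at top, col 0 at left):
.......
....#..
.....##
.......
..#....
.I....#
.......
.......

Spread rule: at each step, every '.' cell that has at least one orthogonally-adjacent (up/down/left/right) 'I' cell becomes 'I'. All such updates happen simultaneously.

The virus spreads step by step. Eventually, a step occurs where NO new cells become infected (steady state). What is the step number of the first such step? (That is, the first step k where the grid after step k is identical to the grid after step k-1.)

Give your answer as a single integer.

Step 0 (initial): 1 infected
Step 1: +4 new -> 5 infected
Step 2: +6 new -> 11 infected
Step 3: +8 new -> 19 infected
Step 4: +8 new -> 27 infected
Step 5: +8 new -> 35 infected
Step 6: +8 new -> 43 infected
Step 7: +3 new -> 46 infected
Step 8: +1 new -> 47 infected
Step 9: +1 new -> 48 infected
Step 10: +2 new -> 50 infected
Step 11: +1 new -> 51 infected
Step 12: +0 new -> 51 infected

Answer: 12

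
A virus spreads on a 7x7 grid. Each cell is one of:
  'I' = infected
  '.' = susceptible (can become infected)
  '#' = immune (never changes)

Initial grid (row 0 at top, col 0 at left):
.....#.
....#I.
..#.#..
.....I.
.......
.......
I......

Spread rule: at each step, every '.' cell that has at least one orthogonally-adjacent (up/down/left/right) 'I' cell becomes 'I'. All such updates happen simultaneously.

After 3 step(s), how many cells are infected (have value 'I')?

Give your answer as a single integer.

Step 0 (initial): 3 infected
Step 1: +7 new -> 10 infected
Step 2: +9 new -> 19 infected
Step 3: +10 new -> 29 infected

Answer: 29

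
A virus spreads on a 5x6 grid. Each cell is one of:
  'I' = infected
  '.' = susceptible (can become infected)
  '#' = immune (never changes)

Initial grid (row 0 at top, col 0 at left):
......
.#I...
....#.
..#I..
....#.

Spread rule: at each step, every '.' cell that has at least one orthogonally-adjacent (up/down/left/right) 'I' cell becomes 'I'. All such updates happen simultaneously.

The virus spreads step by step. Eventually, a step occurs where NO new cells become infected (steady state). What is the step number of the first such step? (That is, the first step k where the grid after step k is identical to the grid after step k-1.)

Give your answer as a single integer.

Step 0 (initial): 2 infected
Step 1: +6 new -> 8 infected
Step 2: +6 new -> 14 infected
Step 3: +8 new -> 22 infected
Step 4: +4 new -> 26 infected
Step 5: +0 new -> 26 infected

Answer: 5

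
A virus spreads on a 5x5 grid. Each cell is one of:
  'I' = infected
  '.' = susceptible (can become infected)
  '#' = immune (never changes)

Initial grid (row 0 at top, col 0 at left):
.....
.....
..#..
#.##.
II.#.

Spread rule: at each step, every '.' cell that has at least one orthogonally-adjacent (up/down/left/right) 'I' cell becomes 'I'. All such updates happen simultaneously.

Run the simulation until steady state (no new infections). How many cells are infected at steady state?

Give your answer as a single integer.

Step 0 (initial): 2 infected
Step 1: +2 new -> 4 infected
Step 2: +1 new -> 5 infected
Step 3: +2 new -> 7 infected
Step 4: +3 new -> 10 infected
Step 5: +3 new -> 13 infected
Step 6: +3 new -> 16 infected
Step 7: +2 new -> 18 infected
Step 8: +1 new -> 19 infected
Step 9: +1 new -> 20 infected
Step 10: +0 new -> 20 infected

Answer: 20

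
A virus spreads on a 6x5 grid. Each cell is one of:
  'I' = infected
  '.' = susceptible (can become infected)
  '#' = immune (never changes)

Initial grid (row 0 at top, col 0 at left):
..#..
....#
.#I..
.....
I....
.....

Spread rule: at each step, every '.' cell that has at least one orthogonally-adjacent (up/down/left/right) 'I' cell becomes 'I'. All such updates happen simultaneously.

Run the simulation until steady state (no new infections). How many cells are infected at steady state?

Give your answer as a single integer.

Step 0 (initial): 2 infected
Step 1: +6 new -> 8 infected
Step 2: +8 new -> 16 infected
Step 3: +6 new -> 22 infected
Step 4: +4 new -> 26 infected
Step 5: +1 new -> 27 infected
Step 6: +0 new -> 27 infected

Answer: 27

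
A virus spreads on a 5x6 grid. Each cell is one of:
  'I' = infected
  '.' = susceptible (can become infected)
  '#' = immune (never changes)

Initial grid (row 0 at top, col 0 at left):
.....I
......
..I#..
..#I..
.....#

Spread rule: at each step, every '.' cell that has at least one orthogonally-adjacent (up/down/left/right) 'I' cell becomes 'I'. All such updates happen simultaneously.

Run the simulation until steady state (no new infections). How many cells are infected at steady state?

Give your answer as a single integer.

Step 0 (initial): 3 infected
Step 1: +6 new -> 9 infected
Step 2: +12 new -> 21 infected
Step 3: +4 new -> 25 infected
Step 4: +2 new -> 27 infected
Step 5: +0 new -> 27 infected

Answer: 27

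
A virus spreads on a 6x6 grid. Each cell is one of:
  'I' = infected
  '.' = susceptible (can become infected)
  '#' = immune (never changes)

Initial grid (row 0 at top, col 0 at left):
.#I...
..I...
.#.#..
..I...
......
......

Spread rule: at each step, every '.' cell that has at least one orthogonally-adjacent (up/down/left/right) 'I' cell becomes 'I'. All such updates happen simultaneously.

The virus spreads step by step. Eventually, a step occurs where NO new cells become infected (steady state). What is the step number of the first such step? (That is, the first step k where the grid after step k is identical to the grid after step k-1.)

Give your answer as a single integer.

Step 0 (initial): 3 infected
Step 1: +7 new -> 10 infected
Step 2: +8 new -> 18 infected
Step 3: +10 new -> 28 infected
Step 4: +4 new -> 32 infected
Step 5: +1 new -> 33 infected
Step 6: +0 new -> 33 infected

Answer: 6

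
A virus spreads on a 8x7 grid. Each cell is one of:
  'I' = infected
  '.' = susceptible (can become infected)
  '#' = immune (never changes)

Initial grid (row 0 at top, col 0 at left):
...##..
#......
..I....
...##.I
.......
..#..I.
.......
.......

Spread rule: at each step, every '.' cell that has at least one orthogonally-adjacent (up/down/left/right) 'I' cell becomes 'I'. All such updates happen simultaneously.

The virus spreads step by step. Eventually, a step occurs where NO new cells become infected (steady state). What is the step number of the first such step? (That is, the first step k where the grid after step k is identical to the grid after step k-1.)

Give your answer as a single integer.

Step 0 (initial): 3 infected
Step 1: +11 new -> 14 infected
Step 2: +14 new -> 28 infected
Step 3: +10 new -> 38 infected
Step 4: +6 new -> 44 infected
Step 5: +3 new -> 47 infected
Step 6: +2 new -> 49 infected
Step 7: +1 new -> 50 infected
Step 8: +0 new -> 50 infected

Answer: 8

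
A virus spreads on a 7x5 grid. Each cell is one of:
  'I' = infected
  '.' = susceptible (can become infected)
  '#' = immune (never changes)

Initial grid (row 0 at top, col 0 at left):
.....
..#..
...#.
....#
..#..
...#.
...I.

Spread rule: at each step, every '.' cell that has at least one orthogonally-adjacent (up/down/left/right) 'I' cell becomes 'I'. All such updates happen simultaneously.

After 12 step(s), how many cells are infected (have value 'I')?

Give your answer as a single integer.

Answer: 29

Derivation:
Step 0 (initial): 1 infected
Step 1: +2 new -> 3 infected
Step 2: +3 new -> 6 infected
Step 3: +3 new -> 9 infected
Step 4: +3 new -> 12 infected
Step 5: +3 new -> 15 infected
Step 6: +3 new -> 18 infected
Step 7: +3 new -> 21 infected
Step 8: +2 new -> 23 infected
Step 9: +2 new -> 25 infected
Step 10: +1 new -> 26 infected
Step 11: +2 new -> 28 infected
Step 12: +1 new -> 29 infected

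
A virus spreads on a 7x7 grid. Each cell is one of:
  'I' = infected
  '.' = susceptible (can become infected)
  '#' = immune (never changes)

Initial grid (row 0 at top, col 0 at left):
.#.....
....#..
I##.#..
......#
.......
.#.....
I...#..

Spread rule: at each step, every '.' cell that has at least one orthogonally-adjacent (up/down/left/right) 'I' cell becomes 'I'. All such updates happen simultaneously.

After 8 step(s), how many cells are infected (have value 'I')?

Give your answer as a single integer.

Answer: 40

Derivation:
Step 0 (initial): 2 infected
Step 1: +4 new -> 6 infected
Step 2: +5 new -> 11 infected
Step 3: +5 new -> 16 infected
Step 4: +5 new -> 21 infected
Step 5: +5 new -> 26 infected
Step 6: +4 new -> 30 infected
Step 7: +5 new -> 35 infected
Step 8: +5 new -> 40 infected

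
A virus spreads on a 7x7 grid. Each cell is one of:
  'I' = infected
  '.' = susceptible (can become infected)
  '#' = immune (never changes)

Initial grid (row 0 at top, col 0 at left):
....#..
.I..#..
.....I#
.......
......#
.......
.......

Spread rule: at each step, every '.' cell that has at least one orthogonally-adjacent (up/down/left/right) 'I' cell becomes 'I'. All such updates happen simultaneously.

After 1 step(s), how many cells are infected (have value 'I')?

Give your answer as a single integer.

Step 0 (initial): 2 infected
Step 1: +7 new -> 9 infected

Answer: 9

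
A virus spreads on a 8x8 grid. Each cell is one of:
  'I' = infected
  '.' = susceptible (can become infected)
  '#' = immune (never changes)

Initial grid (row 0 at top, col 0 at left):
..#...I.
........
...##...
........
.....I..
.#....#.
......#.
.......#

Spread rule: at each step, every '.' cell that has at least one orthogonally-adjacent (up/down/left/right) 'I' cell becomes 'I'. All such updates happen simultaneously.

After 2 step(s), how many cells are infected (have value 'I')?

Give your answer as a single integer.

Step 0 (initial): 2 infected
Step 1: +7 new -> 9 infected
Step 2: +11 new -> 20 infected

Answer: 20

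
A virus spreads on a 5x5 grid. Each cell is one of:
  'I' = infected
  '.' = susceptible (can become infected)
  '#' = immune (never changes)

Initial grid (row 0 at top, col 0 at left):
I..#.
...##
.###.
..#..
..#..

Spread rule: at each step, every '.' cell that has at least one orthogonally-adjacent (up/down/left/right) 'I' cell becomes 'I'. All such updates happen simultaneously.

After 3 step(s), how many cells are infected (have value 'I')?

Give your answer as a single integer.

Answer: 8

Derivation:
Step 0 (initial): 1 infected
Step 1: +2 new -> 3 infected
Step 2: +3 new -> 6 infected
Step 3: +2 new -> 8 infected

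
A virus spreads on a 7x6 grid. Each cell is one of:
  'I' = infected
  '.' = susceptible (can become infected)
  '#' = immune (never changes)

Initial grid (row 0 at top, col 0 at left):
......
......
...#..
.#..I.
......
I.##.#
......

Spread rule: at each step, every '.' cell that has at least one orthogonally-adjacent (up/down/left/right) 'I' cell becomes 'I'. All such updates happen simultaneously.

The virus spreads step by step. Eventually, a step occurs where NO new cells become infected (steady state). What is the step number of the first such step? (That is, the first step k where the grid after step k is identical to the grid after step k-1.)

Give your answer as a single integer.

Step 0 (initial): 2 infected
Step 1: +7 new -> 9 infected
Step 2: +9 new -> 18 infected
Step 3: +8 new -> 26 infected
Step 4: +7 new -> 33 infected
Step 5: +3 new -> 36 infected
Step 6: +1 new -> 37 infected
Step 7: +0 new -> 37 infected

Answer: 7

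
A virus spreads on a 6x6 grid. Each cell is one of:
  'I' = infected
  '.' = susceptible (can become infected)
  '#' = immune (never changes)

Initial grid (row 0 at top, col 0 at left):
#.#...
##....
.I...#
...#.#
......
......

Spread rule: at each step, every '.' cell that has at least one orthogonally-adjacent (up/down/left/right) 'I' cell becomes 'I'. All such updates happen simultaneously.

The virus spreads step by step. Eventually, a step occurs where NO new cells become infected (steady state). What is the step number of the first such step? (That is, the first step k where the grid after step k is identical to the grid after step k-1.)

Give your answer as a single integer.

Step 0 (initial): 1 infected
Step 1: +3 new -> 4 infected
Step 2: +5 new -> 9 infected
Step 3: +5 new -> 14 infected
Step 4: +6 new -> 20 infected
Step 5: +4 new -> 24 infected
Step 6: +3 new -> 27 infected
Step 7: +1 new -> 28 infected
Step 8: +0 new -> 28 infected

Answer: 8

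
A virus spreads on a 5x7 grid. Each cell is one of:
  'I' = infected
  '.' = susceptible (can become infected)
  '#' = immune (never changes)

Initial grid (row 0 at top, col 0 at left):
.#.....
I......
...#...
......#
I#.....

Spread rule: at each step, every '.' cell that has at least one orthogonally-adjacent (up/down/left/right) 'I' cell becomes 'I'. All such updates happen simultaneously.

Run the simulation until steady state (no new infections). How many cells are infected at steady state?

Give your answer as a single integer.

Answer: 31

Derivation:
Step 0 (initial): 2 infected
Step 1: +4 new -> 6 infected
Step 2: +3 new -> 9 infected
Step 3: +4 new -> 13 infected
Step 4: +4 new -> 17 infected
Step 5: +5 new -> 22 infected
Step 6: +5 new -> 27 infected
Step 7: +3 new -> 30 infected
Step 8: +1 new -> 31 infected
Step 9: +0 new -> 31 infected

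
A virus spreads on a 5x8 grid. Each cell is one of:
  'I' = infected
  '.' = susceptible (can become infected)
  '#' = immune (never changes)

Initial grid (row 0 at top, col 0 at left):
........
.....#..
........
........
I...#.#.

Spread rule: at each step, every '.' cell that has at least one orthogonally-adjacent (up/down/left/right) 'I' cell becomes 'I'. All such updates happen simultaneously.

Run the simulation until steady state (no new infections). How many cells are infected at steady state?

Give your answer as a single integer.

Step 0 (initial): 1 infected
Step 1: +2 new -> 3 infected
Step 2: +3 new -> 6 infected
Step 3: +4 new -> 10 infected
Step 4: +4 new -> 14 infected
Step 5: +4 new -> 18 infected
Step 6: +4 new -> 22 infected
Step 7: +5 new -> 27 infected
Step 8: +3 new -> 30 infected
Step 9: +4 new -> 34 infected
Step 10: +2 new -> 36 infected
Step 11: +1 new -> 37 infected
Step 12: +0 new -> 37 infected

Answer: 37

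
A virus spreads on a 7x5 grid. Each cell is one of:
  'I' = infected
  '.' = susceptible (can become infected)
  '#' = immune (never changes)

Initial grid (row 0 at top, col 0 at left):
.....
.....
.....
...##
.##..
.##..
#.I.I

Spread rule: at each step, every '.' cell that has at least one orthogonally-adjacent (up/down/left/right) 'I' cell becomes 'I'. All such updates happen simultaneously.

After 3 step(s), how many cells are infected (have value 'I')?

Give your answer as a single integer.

Answer: 8

Derivation:
Step 0 (initial): 2 infected
Step 1: +3 new -> 5 infected
Step 2: +2 new -> 7 infected
Step 3: +1 new -> 8 infected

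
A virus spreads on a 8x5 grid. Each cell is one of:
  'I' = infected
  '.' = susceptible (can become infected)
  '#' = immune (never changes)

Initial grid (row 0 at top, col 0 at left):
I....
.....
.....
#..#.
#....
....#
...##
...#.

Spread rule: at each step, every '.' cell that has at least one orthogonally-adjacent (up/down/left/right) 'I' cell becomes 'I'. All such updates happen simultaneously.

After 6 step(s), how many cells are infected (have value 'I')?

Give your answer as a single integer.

Answer: 20

Derivation:
Step 0 (initial): 1 infected
Step 1: +2 new -> 3 infected
Step 2: +3 new -> 6 infected
Step 3: +3 new -> 9 infected
Step 4: +4 new -> 13 infected
Step 5: +4 new -> 17 infected
Step 6: +3 new -> 20 infected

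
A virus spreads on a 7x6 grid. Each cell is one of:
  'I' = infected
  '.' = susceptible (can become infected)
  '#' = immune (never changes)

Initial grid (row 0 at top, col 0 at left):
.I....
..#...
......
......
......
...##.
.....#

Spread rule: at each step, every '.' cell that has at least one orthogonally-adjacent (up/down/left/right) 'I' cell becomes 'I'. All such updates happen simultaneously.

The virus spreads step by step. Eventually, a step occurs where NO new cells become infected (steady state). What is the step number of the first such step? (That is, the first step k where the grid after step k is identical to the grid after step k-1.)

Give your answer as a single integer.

Step 0 (initial): 1 infected
Step 1: +3 new -> 4 infected
Step 2: +3 new -> 7 infected
Step 3: +5 new -> 12 infected
Step 4: +6 new -> 18 infected
Step 5: +6 new -> 24 infected
Step 6: +6 new -> 30 infected
Step 7: +4 new -> 34 infected
Step 8: +2 new -> 36 infected
Step 9: +2 new -> 38 infected
Step 10: +0 new -> 38 infected

Answer: 10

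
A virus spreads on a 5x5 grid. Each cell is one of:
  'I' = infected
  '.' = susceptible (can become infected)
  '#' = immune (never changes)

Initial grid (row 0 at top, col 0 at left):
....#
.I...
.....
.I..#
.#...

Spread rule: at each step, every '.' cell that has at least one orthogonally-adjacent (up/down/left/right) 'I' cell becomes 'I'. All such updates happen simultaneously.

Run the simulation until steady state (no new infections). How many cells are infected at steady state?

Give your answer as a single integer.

Answer: 22

Derivation:
Step 0 (initial): 2 infected
Step 1: +6 new -> 8 infected
Step 2: +8 new -> 16 infected
Step 3: +4 new -> 20 infected
Step 4: +2 new -> 22 infected
Step 5: +0 new -> 22 infected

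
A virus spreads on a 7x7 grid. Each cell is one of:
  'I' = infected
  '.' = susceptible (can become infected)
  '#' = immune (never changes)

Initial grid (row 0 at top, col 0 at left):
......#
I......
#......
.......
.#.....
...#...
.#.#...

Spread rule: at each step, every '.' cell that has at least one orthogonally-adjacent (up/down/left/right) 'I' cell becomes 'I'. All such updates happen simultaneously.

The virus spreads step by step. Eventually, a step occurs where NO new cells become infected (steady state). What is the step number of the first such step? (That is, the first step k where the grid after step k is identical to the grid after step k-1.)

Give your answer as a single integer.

Answer: 12

Derivation:
Step 0 (initial): 1 infected
Step 1: +2 new -> 3 infected
Step 2: +3 new -> 6 infected
Step 3: +4 new -> 10 infected
Step 4: +5 new -> 15 infected
Step 5: +6 new -> 21 infected
Step 6: +7 new -> 28 infected
Step 7: +6 new -> 34 infected
Step 8: +3 new -> 37 infected
Step 9: +3 new -> 40 infected
Step 10: +2 new -> 42 infected
Step 11: +1 new -> 43 infected
Step 12: +0 new -> 43 infected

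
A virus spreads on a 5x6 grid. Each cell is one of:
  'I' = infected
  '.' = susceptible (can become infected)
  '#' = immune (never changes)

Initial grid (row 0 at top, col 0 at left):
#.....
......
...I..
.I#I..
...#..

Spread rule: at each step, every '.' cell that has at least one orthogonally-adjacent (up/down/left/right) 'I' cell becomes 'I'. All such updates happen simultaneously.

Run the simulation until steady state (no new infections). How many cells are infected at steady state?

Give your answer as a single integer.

Answer: 27

Derivation:
Step 0 (initial): 3 infected
Step 1: +7 new -> 10 infected
Step 2: +10 new -> 20 infected
Step 3: +6 new -> 26 infected
Step 4: +1 new -> 27 infected
Step 5: +0 new -> 27 infected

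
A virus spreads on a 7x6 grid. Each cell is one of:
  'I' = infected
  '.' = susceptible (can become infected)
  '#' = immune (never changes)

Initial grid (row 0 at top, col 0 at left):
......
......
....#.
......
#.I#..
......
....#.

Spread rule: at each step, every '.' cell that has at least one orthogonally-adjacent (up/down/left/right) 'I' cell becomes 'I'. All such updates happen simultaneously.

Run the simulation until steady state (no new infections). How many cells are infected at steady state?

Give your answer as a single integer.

Step 0 (initial): 1 infected
Step 1: +3 new -> 4 infected
Step 2: +6 new -> 10 infected
Step 3: +9 new -> 19 infected
Step 4: +8 new -> 27 infected
Step 5: +7 new -> 34 infected
Step 6: +3 new -> 37 infected
Step 7: +1 new -> 38 infected
Step 8: +0 new -> 38 infected

Answer: 38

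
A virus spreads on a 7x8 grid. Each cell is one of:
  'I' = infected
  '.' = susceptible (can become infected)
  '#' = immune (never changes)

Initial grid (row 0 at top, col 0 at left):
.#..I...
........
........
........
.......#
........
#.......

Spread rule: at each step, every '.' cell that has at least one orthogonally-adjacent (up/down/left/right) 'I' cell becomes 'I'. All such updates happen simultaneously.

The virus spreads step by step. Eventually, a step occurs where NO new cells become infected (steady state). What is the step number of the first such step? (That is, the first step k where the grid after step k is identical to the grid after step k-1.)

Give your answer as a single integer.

Step 0 (initial): 1 infected
Step 1: +3 new -> 4 infected
Step 2: +5 new -> 9 infected
Step 3: +6 new -> 15 infected
Step 4: +7 new -> 22 infected
Step 5: +8 new -> 30 infected
Step 6: +9 new -> 39 infected
Step 7: +6 new -> 45 infected
Step 8: +5 new -> 50 infected
Step 9: +3 new -> 53 infected
Step 10: +0 new -> 53 infected

Answer: 10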